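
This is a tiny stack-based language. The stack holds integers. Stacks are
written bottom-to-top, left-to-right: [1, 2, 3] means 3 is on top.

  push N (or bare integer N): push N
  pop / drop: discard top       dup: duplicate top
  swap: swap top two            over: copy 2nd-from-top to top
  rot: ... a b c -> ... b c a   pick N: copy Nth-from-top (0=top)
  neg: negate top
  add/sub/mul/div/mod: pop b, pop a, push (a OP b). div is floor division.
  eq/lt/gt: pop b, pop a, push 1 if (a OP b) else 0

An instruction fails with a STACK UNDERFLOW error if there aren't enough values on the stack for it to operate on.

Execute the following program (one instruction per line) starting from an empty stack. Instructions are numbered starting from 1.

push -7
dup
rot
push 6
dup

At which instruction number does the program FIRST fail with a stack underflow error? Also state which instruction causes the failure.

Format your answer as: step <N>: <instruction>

Step 1 ('push -7'): stack = [-7], depth = 1
Step 2 ('dup'): stack = [-7, -7], depth = 2
Step 3 ('rot'): needs 3 value(s) but depth is 2 — STACK UNDERFLOW

Answer: step 3: rot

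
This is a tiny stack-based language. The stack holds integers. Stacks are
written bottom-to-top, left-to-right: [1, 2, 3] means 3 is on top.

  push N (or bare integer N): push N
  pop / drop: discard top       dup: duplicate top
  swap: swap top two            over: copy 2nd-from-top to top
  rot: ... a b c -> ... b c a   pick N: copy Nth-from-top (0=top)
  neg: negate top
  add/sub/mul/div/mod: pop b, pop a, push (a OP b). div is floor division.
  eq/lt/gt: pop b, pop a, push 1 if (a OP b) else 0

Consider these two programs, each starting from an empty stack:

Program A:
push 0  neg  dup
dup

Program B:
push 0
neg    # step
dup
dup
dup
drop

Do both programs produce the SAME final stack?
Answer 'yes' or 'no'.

Answer: yes

Derivation:
Program A trace:
  After 'push 0': [0]
  After 'neg': [0]
  After 'dup': [0, 0]
  After 'dup': [0, 0, 0]
Program A final stack: [0, 0, 0]

Program B trace:
  After 'push 0': [0]
  After 'neg': [0]
  After 'dup': [0, 0]
  After 'dup': [0, 0, 0]
  After 'dup': [0, 0, 0, 0]
  After 'drop': [0, 0, 0]
Program B final stack: [0, 0, 0]
Same: yes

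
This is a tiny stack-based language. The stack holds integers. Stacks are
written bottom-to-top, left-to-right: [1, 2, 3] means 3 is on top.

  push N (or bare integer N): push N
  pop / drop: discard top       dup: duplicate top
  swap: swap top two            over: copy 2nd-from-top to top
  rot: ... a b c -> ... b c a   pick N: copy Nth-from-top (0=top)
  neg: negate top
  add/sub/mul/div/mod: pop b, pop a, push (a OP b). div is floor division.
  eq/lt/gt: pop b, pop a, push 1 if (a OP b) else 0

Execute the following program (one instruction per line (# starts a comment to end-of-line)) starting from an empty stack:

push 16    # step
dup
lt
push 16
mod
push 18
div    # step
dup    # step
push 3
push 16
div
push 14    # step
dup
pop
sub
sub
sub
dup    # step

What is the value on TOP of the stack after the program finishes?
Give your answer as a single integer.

Answer: -14

Derivation:
After 'push 16': [16]
After 'dup': [16, 16]
After 'lt': [0]
After 'push 16': [0, 16]
After 'mod': [0]
After 'push 18': [0, 18]
After 'div': [0]
After 'dup': [0, 0]
After 'push 3': [0, 0, 3]
After 'push 16': [0, 0, 3, 16]
After 'div': [0, 0, 0]
After 'push 14': [0, 0, 0, 14]
After 'dup': [0, 0, 0, 14, 14]
After 'pop': [0, 0, 0, 14]
After 'sub': [0, 0, -14]
After 'sub': [0, 14]
After 'sub': [-14]
After 'dup': [-14, -14]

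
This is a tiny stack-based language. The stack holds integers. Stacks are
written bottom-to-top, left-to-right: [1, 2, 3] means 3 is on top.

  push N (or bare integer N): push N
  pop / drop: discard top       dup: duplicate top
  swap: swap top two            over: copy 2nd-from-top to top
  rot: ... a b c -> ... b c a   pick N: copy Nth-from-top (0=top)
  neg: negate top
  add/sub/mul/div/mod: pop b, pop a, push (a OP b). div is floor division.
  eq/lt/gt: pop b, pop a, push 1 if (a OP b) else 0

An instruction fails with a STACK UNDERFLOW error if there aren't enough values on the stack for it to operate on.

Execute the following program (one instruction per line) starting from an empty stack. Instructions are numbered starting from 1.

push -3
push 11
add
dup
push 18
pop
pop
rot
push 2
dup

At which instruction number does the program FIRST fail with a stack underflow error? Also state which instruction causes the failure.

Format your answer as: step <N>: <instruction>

Answer: step 8: rot

Derivation:
Step 1 ('push -3'): stack = [-3], depth = 1
Step 2 ('push 11'): stack = [-3, 11], depth = 2
Step 3 ('add'): stack = [8], depth = 1
Step 4 ('dup'): stack = [8, 8], depth = 2
Step 5 ('push 18'): stack = [8, 8, 18], depth = 3
Step 6 ('pop'): stack = [8, 8], depth = 2
Step 7 ('pop'): stack = [8], depth = 1
Step 8 ('rot'): needs 3 value(s) but depth is 1 — STACK UNDERFLOW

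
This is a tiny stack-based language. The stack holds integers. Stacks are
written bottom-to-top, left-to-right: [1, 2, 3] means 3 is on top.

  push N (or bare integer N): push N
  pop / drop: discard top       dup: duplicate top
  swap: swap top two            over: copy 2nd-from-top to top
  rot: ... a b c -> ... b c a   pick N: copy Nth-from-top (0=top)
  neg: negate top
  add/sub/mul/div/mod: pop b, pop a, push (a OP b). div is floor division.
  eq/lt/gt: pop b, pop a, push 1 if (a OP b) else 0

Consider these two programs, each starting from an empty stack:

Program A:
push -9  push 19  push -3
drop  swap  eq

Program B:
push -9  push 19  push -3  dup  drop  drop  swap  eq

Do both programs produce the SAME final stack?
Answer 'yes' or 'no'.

Program A trace:
  After 'push -9': [-9]
  After 'push 19': [-9, 19]
  After 'push -3': [-9, 19, -3]
  After 'drop': [-9, 19]
  After 'swap': [19, -9]
  After 'eq': [0]
Program A final stack: [0]

Program B trace:
  After 'push -9': [-9]
  After 'push 19': [-9, 19]
  After 'push -3': [-9, 19, -3]
  After 'dup': [-9, 19, -3, -3]
  After 'drop': [-9, 19, -3]
  After 'drop': [-9, 19]
  After 'swap': [19, -9]
  After 'eq': [0]
Program B final stack: [0]
Same: yes

Answer: yes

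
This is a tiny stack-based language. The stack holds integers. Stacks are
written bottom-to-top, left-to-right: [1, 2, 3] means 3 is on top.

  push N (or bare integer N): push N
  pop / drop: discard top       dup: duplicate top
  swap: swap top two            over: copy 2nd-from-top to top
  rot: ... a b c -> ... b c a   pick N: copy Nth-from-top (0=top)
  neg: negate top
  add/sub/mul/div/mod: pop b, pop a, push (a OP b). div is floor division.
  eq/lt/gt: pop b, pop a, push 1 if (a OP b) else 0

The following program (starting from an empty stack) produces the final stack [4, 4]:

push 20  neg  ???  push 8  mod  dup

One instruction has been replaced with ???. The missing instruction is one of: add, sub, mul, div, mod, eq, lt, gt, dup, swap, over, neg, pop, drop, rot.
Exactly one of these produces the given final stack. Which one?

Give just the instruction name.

Answer: neg

Derivation:
Stack before ???: [-20]
Stack after ???:  [20]
The instruction that transforms [-20] -> [20] is: neg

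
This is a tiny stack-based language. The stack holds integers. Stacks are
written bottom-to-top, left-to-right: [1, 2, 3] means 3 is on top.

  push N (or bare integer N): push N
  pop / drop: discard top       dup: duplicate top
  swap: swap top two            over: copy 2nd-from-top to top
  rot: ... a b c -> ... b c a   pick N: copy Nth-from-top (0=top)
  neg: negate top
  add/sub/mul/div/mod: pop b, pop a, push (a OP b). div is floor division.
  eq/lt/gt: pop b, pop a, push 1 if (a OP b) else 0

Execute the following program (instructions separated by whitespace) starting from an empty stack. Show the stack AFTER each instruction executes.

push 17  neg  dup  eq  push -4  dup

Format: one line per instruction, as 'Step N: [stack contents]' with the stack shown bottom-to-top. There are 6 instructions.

Step 1: [17]
Step 2: [-17]
Step 3: [-17, -17]
Step 4: [1]
Step 5: [1, -4]
Step 6: [1, -4, -4]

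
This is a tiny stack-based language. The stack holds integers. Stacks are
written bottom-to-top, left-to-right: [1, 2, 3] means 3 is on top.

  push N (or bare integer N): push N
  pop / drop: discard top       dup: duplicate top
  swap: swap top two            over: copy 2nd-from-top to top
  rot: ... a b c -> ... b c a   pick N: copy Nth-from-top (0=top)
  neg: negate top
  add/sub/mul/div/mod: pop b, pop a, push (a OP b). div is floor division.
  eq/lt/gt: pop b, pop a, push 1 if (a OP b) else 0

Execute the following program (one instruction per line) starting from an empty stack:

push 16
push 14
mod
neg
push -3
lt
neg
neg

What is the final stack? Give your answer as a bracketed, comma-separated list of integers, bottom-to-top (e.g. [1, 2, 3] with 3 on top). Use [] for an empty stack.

Answer: [0]

Derivation:
After 'push 16': [16]
After 'push 14': [16, 14]
After 'mod': [2]
After 'neg': [-2]
After 'push -3': [-2, -3]
After 'lt': [0]
After 'neg': [0]
After 'neg': [0]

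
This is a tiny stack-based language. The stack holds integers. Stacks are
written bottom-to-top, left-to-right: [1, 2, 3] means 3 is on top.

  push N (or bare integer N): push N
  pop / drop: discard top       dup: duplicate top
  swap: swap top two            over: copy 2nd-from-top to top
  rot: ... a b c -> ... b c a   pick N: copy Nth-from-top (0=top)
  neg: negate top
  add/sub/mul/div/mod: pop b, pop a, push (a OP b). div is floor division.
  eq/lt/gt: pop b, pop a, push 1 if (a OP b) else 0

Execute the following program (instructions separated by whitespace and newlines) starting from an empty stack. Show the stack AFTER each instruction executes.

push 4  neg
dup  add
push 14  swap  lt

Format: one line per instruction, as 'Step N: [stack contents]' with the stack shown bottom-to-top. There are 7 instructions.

Step 1: [4]
Step 2: [-4]
Step 3: [-4, -4]
Step 4: [-8]
Step 5: [-8, 14]
Step 6: [14, -8]
Step 7: [0]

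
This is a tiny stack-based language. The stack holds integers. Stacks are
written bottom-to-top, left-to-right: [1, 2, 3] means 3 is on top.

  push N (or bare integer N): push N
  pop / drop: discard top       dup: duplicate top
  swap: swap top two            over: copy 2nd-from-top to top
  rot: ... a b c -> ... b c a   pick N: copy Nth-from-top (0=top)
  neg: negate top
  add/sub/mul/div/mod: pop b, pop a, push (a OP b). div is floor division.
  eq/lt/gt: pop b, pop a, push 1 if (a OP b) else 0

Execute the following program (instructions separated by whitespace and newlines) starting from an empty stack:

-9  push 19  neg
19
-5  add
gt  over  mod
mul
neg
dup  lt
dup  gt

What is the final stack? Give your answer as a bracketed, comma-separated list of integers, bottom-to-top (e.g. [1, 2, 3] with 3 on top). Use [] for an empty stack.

Answer: [0]

Derivation:
After 'push -9': [-9]
After 'push 19': [-9, 19]
After 'neg': [-9, -19]
After 'push 19': [-9, -19, 19]
After 'push -5': [-9, -19, 19, -5]
After 'add': [-9, -19, 14]
After 'gt': [-9, 0]
After 'over': [-9, 0, -9]
After 'mod': [-9, 0]
After 'mul': [0]
After 'neg': [0]
After 'dup': [0, 0]
After 'lt': [0]
After 'dup': [0, 0]
After 'gt': [0]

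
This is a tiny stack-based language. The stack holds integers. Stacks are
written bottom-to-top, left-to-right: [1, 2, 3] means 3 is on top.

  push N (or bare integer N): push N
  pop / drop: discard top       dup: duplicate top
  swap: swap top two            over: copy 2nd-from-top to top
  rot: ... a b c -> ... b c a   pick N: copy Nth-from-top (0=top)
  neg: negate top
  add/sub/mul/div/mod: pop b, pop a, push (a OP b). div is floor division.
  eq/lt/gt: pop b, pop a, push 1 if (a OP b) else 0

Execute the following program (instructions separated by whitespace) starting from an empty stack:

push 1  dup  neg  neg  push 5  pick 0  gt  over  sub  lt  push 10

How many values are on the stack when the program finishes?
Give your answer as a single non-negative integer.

Answer: 3

Derivation:
After 'push 1': stack = [1] (depth 1)
After 'dup': stack = [1, 1] (depth 2)
After 'neg': stack = [1, -1] (depth 2)
After 'neg': stack = [1, 1] (depth 2)
After 'push 5': stack = [1, 1, 5] (depth 3)
After 'pick 0': stack = [1, 1, 5, 5] (depth 4)
After 'gt': stack = [1, 1, 0] (depth 3)
After 'over': stack = [1, 1, 0, 1] (depth 4)
After 'sub': stack = [1, 1, -1] (depth 3)
After 'lt': stack = [1, 0] (depth 2)
After 'push 10': stack = [1, 0, 10] (depth 3)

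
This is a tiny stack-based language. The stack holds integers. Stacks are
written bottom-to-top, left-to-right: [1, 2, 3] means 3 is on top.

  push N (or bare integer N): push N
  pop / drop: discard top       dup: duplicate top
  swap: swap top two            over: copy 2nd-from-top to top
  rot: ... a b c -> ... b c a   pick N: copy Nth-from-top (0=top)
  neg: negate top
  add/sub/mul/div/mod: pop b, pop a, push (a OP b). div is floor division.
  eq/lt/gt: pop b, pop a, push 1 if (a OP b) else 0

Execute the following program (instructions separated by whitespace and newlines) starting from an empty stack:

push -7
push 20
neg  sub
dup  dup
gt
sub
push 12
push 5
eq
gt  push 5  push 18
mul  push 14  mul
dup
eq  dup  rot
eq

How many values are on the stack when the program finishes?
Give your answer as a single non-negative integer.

After 'push -7': stack = [-7] (depth 1)
After 'push 20': stack = [-7, 20] (depth 2)
After 'neg': stack = [-7, -20] (depth 2)
After 'sub': stack = [13] (depth 1)
After 'dup': stack = [13, 13] (depth 2)
After 'dup': stack = [13, 13, 13] (depth 3)
After 'gt': stack = [13, 0] (depth 2)
After 'sub': stack = [13] (depth 1)
After 'push 12': stack = [13, 12] (depth 2)
After 'push 5': stack = [13, 12, 5] (depth 3)
  ...
After 'push 5': stack = [1, 5] (depth 2)
After 'push 18': stack = [1, 5, 18] (depth 3)
After 'mul': stack = [1, 90] (depth 2)
After 'push 14': stack = [1, 90, 14] (depth 3)
After 'mul': stack = [1, 1260] (depth 2)
After 'dup': stack = [1, 1260, 1260] (depth 3)
After 'eq': stack = [1, 1] (depth 2)
After 'dup': stack = [1, 1, 1] (depth 3)
After 'rot': stack = [1, 1, 1] (depth 3)
After 'eq': stack = [1, 1] (depth 2)

Answer: 2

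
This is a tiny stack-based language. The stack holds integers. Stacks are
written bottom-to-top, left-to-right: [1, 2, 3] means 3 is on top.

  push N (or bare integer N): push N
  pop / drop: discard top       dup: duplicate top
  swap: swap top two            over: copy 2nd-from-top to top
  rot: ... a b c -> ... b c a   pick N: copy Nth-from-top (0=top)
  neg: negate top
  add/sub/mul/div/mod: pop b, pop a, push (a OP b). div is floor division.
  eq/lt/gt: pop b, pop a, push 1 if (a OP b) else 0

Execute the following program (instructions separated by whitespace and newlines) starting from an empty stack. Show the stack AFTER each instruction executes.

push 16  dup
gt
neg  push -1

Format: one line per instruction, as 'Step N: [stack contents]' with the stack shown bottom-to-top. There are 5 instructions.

Step 1: [16]
Step 2: [16, 16]
Step 3: [0]
Step 4: [0]
Step 5: [0, -1]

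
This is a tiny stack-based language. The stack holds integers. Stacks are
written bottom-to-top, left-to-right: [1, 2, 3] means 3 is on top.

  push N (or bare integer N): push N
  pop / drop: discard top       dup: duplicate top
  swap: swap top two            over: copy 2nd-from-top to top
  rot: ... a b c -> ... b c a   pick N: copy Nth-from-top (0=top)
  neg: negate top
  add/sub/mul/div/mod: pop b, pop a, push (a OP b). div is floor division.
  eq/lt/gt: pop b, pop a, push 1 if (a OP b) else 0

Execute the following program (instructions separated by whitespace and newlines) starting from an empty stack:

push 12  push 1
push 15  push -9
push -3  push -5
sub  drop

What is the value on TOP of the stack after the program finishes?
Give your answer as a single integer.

After 'push 12': [12]
After 'push 1': [12, 1]
After 'push 15': [12, 1, 15]
After 'push -9': [12, 1, 15, -9]
After 'push -3': [12, 1, 15, -9, -3]
After 'push -5': [12, 1, 15, -9, -3, -5]
After 'sub': [12, 1, 15, -9, 2]
After 'drop': [12, 1, 15, -9]

Answer: -9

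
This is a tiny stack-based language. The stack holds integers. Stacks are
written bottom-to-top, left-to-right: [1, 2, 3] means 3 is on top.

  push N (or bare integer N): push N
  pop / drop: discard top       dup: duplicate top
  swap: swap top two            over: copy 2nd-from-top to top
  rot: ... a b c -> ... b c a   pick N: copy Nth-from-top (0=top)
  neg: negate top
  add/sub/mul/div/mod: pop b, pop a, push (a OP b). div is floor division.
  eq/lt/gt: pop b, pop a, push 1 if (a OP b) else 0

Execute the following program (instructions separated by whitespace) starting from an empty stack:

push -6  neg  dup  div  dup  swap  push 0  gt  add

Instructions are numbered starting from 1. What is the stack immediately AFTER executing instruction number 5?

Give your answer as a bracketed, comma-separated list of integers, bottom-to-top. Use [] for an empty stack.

Step 1 ('push -6'): [-6]
Step 2 ('neg'): [6]
Step 3 ('dup'): [6, 6]
Step 4 ('div'): [1]
Step 5 ('dup'): [1, 1]

Answer: [1, 1]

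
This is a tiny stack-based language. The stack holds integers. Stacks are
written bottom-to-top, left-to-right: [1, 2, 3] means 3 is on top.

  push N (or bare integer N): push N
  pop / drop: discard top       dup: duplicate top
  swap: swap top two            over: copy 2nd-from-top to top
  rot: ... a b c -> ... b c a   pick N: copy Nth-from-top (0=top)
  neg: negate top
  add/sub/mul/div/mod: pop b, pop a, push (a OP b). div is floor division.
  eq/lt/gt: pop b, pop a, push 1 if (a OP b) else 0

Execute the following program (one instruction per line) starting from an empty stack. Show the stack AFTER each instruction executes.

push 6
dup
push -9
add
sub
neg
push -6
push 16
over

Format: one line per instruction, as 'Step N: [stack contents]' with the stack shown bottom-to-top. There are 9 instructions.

Step 1: [6]
Step 2: [6, 6]
Step 3: [6, 6, -9]
Step 4: [6, -3]
Step 5: [9]
Step 6: [-9]
Step 7: [-9, -6]
Step 8: [-9, -6, 16]
Step 9: [-9, -6, 16, -6]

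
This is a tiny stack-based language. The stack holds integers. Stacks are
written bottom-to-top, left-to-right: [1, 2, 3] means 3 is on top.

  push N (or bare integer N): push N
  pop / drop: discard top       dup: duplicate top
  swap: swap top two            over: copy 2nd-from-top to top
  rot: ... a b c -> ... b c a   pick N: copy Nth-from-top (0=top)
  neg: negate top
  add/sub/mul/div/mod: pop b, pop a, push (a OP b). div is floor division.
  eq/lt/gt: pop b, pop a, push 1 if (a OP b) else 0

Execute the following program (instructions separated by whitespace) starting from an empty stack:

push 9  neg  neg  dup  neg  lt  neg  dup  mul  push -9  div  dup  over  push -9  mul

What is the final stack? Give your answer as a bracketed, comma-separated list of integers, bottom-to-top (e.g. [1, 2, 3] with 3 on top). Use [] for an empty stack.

After 'push 9': [9]
After 'neg': [-9]
After 'neg': [9]
After 'dup': [9, 9]
After 'neg': [9, -9]
After 'lt': [0]
After 'neg': [0]
After 'dup': [0, 0]
After 'mul': [0]
After 'push -9': [0, -9]
After 'div': [0]
After 'dup': [0, 0]
After 'over': [0, 0, 0]
After 'push -9': [0, 0, 0, -9]
After 'mul': [0, 0, 0]

Answer: [0, 0, 0]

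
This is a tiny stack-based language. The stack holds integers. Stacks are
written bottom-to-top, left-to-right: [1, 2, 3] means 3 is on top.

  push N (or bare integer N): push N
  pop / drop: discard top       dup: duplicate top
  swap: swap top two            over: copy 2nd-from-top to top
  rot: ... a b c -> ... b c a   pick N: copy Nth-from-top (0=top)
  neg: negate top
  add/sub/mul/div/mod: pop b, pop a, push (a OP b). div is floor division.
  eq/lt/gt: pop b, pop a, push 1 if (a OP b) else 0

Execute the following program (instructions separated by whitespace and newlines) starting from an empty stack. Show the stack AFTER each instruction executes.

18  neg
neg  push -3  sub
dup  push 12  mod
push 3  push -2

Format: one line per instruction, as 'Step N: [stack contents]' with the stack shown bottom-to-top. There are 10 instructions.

Step 1: [18]
Step 2: [-18]
Step 3: [18]
Step 4: [18, -3]
Step 5: [21]
Step 6: [21, 21]
Step 7: [21, 21, 12]
Step 8: [21, 9]
Step 9: [21, 9, 3]
Step 10: [21, 9, 3, -2]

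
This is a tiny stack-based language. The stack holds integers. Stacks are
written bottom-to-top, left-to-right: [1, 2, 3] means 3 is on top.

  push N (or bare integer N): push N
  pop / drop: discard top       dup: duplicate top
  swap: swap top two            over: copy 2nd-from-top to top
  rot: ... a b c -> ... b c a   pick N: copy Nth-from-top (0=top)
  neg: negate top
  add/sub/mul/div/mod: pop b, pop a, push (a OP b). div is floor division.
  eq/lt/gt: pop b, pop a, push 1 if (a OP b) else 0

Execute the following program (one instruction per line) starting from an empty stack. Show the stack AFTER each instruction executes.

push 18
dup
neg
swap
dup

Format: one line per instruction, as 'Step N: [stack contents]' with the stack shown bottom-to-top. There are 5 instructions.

Step 1: [18]
Step 2: [18, 18]
Step 3: [18, -18]
Step 4: [-18, 18]
Step 5: [-18, 18, 18]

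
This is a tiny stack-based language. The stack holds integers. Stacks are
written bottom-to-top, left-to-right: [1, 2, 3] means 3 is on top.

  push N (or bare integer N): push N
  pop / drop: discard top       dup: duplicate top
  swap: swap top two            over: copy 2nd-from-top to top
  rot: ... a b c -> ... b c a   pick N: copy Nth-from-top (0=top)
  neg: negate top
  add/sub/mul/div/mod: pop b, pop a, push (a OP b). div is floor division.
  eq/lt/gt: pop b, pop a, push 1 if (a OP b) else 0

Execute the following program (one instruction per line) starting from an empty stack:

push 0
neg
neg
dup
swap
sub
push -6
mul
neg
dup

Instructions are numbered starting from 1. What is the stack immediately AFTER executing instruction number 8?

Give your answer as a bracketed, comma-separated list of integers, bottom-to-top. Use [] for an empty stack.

Step 1 ('push 0'): [0]
Step 2 ('neg'): [0]
Step 3 ('neg'): [0]
Step 4 ('dup'): [0, 0]
Step 5 ('swap'): [0, 0]
Step 6 ('sub'): [0]
Step 7 ('push -6'): [0, -6]
Step 8 ('mul'): [0]

Answer: [0]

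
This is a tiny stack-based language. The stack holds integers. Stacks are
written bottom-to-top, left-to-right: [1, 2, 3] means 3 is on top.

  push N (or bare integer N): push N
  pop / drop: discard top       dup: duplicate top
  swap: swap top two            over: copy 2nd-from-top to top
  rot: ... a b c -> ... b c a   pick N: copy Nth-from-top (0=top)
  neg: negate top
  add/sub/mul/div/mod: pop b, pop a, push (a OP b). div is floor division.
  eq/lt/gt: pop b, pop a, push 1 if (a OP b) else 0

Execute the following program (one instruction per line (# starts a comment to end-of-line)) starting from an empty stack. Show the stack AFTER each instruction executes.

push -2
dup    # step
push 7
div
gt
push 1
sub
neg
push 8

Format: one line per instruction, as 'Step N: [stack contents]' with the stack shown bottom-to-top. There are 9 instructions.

Step 1: [-2]
Step 2: [-2, -2]
Step 3: [-2, -2, 7]
Step 4: [-2, -1]
Step 5: [0]
Step 6: [0, 1]
Step 7: [-1]
Step 8: [1]
Step 9: [1, 8]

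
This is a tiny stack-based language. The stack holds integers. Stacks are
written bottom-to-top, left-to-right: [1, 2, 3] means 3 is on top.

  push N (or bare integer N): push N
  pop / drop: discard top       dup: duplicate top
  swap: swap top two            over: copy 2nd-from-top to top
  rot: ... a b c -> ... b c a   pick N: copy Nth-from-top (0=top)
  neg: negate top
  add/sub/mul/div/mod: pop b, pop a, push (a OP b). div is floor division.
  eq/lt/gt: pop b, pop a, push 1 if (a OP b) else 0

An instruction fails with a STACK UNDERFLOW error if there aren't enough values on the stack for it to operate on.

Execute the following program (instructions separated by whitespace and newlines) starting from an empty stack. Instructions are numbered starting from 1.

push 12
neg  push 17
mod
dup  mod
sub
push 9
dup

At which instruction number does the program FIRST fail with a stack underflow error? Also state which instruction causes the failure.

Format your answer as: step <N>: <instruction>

Step 1 ('push 12'): stack = [12], depth = 1
Step 2 ('neg'): stack = [-12], depth = 1
Step 3 ('push 17'): stack = [-12, 17], depth = 2
Step 4 ('mod'): stack = [5], depth = 1
Step 5 ('dup'): stack = [5, 5], depth = 2
Step 6 ('mod'): stack = [0], depth = 1
Step 7 ('sub'): needs 2 value(s) but depth is 1 — STACK UNDERFLOW

Answer: step 7: sub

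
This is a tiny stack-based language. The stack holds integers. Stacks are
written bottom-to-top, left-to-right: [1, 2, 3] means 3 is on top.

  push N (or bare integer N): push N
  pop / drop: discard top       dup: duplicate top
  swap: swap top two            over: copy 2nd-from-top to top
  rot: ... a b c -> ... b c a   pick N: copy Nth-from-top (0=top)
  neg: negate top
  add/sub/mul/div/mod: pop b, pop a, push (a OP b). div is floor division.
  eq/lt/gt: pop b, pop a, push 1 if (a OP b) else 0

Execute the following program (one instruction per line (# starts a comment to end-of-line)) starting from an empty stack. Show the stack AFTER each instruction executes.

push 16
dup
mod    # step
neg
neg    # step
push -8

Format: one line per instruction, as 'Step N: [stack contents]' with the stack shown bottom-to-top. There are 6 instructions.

Step 1: [16]
Step 2: [16, 16]
Step 3: [0]
Step 4: [0]
Step 5: [0]
Step 6: [0, -8]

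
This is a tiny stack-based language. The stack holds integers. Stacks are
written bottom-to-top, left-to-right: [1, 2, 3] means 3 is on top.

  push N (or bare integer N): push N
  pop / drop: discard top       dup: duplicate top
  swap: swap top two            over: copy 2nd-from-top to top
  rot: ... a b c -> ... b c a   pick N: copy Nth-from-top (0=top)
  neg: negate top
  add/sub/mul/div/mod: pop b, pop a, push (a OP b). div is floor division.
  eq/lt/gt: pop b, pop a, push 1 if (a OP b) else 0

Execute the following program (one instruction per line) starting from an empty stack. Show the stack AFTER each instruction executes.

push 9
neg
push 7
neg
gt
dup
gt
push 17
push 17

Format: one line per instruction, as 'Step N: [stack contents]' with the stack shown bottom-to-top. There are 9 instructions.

Step 1: [9]
Step 2: [-9]
Step 3: [-9, 7]
Step 4: [-9, -7]
Step 5: [0]
Step 6: [0, 0]
Step 7: [0]
Step 8: [0, 17]
Step 9: [0, 17, 17]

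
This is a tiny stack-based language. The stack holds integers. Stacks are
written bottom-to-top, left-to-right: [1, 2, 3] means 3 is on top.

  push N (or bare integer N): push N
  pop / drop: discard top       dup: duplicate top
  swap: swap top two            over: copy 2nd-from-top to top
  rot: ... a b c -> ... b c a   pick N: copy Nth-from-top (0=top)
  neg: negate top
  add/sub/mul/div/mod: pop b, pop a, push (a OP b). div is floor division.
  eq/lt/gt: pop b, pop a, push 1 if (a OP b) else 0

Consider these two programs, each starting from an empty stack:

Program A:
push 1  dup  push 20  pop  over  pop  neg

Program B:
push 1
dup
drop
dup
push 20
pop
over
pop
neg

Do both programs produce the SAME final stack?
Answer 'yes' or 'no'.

Program A trace:
  After 'push 1': [1]
  After 'dup': [1, 1]
  After 'push 20': [1, 1, 20]
  After 'pop': [1, 1]
  After 'over': [1, 1, 1]
  After 'pop': [1, 1]
  After 'neg': [1, -1]
Program A final stack: [1, -1]

Program B trace:
  After 'push 1': [1]
  After 'dup': [1, 1]
  After 'drop': [1]
  After 'dup': [1, 1]
  After 'push 20': [1, 1, 20]
  After 'pop': [1, 1]
  After 'over': [1, 1, 1]
  After 'pop': [1, 1]
  After 'neg': [1, -1]
Program B final stack: [1, -1]
Same: yes

Answer: yes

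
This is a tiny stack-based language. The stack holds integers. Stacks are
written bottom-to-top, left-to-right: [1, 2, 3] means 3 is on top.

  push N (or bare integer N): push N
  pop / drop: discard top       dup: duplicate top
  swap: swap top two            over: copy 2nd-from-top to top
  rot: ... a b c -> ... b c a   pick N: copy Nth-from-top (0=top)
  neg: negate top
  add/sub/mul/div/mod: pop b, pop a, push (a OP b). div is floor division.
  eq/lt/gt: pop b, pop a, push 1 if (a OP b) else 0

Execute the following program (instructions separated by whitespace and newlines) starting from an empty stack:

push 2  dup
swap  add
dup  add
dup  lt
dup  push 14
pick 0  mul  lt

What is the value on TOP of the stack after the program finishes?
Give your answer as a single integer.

After 'push 2': [2]
After 'dup': [2, 2]
After 'swap': [2, 2]
After 'add': [4]
After 'dup': [4, 4]
After 'add': [8]
After 'dup': [8, 8]
After 'lt': [0]
After 'dup': [0, 0]
After 'push 14': [0, 0, 14]
After 'pick 0': [0, 0, 14, 14]
After 'mul': [0, 0, 196]
After 'lt': [0, 1]

Answer: 1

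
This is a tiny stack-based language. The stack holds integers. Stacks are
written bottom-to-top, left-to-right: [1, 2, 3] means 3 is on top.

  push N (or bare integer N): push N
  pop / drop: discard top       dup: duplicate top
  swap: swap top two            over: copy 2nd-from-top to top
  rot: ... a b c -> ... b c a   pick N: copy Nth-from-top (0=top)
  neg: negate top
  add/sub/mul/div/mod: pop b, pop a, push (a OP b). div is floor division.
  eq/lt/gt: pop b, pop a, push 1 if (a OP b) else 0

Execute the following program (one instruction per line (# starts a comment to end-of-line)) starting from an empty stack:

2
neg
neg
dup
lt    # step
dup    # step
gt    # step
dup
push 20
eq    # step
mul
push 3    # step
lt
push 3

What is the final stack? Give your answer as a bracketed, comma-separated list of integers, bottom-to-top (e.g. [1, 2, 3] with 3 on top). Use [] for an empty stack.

Answer: [1, 3]

Derivation:
After 'push 2': [2]
After 'neg': [-2]
After 'neg': [2]
After 'dup': [2, 2]
After 'lt': [0]
After 'dup': [0, 0]
After 'gt': [0]
After 'dup': [0, 0]
After 'push 20': [0, 0, 20]
After 'eq': [0, 0]
After 'mul': [0]
After 'push 3': [0, 3]
After 'lt': [1]
After 'push 3': [1, 3]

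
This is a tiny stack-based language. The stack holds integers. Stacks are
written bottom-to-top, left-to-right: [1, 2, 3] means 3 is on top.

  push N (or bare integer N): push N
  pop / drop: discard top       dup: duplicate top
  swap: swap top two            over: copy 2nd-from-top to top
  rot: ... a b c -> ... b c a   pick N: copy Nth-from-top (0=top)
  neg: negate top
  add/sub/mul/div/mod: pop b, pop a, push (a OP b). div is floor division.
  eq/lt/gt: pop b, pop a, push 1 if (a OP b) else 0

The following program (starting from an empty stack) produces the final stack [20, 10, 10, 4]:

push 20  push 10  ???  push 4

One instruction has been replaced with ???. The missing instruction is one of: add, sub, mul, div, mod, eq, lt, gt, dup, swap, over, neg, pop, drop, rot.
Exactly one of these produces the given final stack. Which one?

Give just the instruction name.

Answer: dup

Derivation:
Stack before ???: [20, 10]
Stack after ???:  [20, 10, 10]
The instruction that transforms [20, 10] -> [20, 10, 10] is: dup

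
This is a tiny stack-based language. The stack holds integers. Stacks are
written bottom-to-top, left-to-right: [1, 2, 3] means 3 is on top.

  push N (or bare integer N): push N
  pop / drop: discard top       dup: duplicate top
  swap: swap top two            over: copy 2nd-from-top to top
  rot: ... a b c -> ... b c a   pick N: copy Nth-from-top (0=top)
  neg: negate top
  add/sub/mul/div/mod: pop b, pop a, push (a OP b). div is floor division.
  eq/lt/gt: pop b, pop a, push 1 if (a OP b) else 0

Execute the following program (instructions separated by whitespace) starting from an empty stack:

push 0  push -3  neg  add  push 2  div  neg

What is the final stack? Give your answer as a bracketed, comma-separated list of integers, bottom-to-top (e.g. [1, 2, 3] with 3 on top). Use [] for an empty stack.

After 'push 0': [0]
After 'push -3': [0, -3]
After 'neg': [0, 3]
After 'add': [3]
After 'push 2': [3, 2]
After 'div': [1]
After 'neg': [-1]

Answer: [-1]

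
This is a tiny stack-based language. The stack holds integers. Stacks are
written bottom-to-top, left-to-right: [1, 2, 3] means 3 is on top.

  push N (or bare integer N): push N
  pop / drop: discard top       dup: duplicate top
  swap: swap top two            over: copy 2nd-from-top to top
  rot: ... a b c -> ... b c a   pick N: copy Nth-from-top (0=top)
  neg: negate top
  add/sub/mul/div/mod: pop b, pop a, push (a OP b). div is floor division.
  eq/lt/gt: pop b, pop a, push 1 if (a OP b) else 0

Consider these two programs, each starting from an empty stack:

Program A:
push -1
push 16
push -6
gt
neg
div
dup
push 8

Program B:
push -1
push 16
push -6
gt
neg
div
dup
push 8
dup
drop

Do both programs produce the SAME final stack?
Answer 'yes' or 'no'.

Answer: yes

Derivation:
Program A trace:
  After 'push -1': [-1]
  After 'push 16': [-1, 16]
  After 'push -6': [-1, 16, -6]
  After 'gt': [-1, 1]
  After 'neg': [-1, -1]
  After 'div': [1]
  After 'dup': [1, 1]
  After 'push 8': [1, 1, 8]
Program A final stack: [1, 1, 8]

Program B trace:
  After 'push -1': [-1]
  After 'push 16': [-1, 16]
  After 'push -6': [-1, 16, -6]
  After 'gt': [-1, 1]
  After 'neg': [-1, -1]
  After 'div': [1]
  After 'dup': [1, 1]
  After 'push 8': [1, 1, 8]
  After 'dup': [1, 1, 8, 8]
  After 'drop': [1, 1, 8]
Program B final stack: [1, 1, 8]
Same: yes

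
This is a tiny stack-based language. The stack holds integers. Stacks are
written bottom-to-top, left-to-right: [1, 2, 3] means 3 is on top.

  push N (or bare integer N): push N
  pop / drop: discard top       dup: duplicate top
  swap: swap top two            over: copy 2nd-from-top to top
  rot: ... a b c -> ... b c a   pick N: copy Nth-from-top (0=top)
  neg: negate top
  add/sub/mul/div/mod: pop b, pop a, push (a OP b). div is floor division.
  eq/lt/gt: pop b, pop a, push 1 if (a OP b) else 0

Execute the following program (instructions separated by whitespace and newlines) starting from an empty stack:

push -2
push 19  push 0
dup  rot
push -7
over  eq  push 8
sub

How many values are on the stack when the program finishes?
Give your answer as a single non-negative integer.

Answer: 5

Derivation:
After 'push -2': stack = [-2] (depth 1)
After 'push 19': stack = [-2, 19] (depth 2)
After 'push 0': stack = [-2, 19, 0] (depth 3)
After 'dup': stack = [-2, 19, 0, 0] (depth 4)
After 'rot': stack = [-2, 0, 0, 19] (depth 4)
After 'push -7': stack = [-2, 0, 0, 19, -7] (depth 5)
After 'over': stack = [-2, 0, 0, 19, -7, 19] (depth 6)
After 'eq': stack = [-2, 0, 0, 19, 0] (depth 5)
After 'push 8': stack = [-2, 0, 0, 19, 0, 8] (depth 6)
After 'sub': stack = [-2, 0, 0, 19, -8] (depth 5)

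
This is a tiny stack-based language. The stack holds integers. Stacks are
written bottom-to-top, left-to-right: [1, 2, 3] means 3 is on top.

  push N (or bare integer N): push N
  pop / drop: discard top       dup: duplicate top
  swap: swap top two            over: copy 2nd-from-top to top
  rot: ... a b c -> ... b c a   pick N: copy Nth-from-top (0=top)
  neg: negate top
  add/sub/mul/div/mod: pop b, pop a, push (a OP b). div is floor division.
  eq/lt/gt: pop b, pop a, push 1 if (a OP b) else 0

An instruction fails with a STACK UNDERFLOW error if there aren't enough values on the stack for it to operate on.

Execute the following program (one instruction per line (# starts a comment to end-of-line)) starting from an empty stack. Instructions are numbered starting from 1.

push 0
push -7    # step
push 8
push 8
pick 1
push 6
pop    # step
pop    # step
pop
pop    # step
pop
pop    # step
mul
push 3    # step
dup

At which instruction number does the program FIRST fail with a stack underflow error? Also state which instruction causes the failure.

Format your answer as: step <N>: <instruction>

Step 1 ('push 0'): stack = [0], depth = 1
Step 2 ('push -7'): stack = [0, -7], depth = 2
Step 3 ('push 8'): stack = [0, -7, 8], depth = 3
Step 4 ('push 8'): stack = [0, -7, 8, 8], depth = 4
Step 5 ('pick 1'): stack = [0, -7, 8, 8, 8], depth = 5
Step 6 ('push 6'): stack = [0, -7, 8, 8, 8, 6], depth = 6
Step 7 ('pop'): stack = [0, -7, 8, 8, 8], depth = 5
Step 8 ('pop'): stack = [0, -7, 8, 8], depth = 4
Step 9 ('pop'): stack = [0, -7, 8], depth = 3
Step 10 ('pop'): stack = [0, -7], depth = 2
Step 11 ('pop'): stack = [0], depth = 1
Step 12 ('pop'): stack = [], depth = 0
Step 13 ('mul'): needs 2 value(s) but depth is 0 — STACK UNDERFLOW

Answer: step 13: mul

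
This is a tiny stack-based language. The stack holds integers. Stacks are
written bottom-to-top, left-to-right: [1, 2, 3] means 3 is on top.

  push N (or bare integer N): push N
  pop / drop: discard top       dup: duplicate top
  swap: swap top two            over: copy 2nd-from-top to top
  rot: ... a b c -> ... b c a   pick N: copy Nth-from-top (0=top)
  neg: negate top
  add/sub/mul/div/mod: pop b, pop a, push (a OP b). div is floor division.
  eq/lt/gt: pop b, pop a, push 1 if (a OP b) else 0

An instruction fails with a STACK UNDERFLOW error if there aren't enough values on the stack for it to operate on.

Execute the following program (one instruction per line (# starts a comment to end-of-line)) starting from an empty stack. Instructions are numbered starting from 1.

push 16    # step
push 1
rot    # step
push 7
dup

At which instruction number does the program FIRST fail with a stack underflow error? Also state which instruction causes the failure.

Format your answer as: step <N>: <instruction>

Answer: step 3: rot

Derivation:
Step 1 ('push 16'): stack = [16], depth = 1
Step 2 ('push 1'): stack = [16, 1], depth = 2
Step 3 ('rot'): needs 3 value(s) but depth is 2 — STACK UNDERFLOW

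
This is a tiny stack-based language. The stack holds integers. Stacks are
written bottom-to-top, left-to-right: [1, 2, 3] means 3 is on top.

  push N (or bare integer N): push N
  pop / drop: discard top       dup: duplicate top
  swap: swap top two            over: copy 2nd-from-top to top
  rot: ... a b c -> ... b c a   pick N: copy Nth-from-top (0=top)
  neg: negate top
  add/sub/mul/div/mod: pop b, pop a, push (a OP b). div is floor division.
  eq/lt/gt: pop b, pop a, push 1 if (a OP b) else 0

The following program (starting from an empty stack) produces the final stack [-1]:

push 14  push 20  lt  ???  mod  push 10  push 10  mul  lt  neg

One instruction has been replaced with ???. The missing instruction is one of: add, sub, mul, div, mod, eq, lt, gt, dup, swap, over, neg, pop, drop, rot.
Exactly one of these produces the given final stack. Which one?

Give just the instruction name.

Answer: dup

Derivation:
Stack before ???: [1]
Stack after ???:  [1, 1]
The instruction that transforms [1] -> [1, 1] is: dup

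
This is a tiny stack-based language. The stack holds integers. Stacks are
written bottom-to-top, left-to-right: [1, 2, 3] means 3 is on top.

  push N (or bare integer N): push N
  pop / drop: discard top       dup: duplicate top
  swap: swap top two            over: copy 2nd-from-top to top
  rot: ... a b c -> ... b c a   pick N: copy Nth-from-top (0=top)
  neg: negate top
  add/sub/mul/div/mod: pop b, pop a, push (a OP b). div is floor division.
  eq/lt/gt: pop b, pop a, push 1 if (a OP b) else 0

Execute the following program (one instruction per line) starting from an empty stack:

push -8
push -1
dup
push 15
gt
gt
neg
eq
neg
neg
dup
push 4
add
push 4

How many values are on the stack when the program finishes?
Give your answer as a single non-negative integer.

After 'push -8': stack = [-8] (depth 1)
After 'push -1': stack = [-8, -1] (depth 2)
After 'dup': stack = [-8, -1, -1] (depth 3)
After 'push 15': stack = [-8, -1, -1, 15] (depth 4)
After 'gt': stack = [-8, -1, 0] (depth 3)
After 'gt': stack = [-8, 0] (depth 2)
After 'neg': stack = [-8, 0] (depth 2)
After 'eq': stack = [0] (depth 1)
After 'neg': stack = [0] (depth 1)
After 'neg': stack = [0] (depth 1)
After 'dup': stack = [0, 0] (depth 2)
After 'push 4': stack = [0, 0, 4] (depth 3)
After 'add': stack = [0, 4] (depth 2)
After 'push 4': stack = [0, 4, 4] (depth 3)

Answer: 3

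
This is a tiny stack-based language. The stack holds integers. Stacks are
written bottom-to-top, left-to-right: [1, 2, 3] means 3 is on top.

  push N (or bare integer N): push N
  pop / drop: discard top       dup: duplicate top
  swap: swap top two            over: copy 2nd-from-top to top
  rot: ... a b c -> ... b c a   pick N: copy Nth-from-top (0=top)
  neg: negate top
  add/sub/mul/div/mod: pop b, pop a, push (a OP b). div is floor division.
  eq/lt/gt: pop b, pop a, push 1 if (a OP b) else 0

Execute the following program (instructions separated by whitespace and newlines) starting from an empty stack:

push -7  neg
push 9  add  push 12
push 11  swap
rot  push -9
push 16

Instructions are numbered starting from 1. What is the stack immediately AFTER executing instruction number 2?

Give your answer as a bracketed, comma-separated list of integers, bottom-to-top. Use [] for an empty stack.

Step 1 ('push -7'): [-7]
Step 2 ('neg'): [7]

Answer: [7]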